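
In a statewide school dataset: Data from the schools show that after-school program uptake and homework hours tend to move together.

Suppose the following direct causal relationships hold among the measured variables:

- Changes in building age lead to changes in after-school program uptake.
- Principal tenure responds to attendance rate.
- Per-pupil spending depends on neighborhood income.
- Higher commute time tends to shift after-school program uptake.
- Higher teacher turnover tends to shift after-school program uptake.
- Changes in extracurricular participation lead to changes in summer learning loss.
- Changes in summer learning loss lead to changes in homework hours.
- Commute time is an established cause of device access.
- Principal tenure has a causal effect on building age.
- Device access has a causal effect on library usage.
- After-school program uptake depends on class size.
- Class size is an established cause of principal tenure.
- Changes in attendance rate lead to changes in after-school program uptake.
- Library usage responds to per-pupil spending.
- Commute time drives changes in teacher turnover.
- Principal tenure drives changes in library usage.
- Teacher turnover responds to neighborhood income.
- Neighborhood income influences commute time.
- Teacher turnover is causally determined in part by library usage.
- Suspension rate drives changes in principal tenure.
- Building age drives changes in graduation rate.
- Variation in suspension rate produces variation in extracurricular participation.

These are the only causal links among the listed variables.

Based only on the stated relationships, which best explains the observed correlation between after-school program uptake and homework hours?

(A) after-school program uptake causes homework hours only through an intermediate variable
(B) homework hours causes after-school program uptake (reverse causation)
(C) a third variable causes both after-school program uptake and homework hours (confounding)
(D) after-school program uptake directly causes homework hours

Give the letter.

Suspension rate causes after-school program uptake (suspension rate → principal tenure → building age → after-school program uptake) and homework hours (suspension rate → extracurricular participation → summer learning loss → homework hours) — a common cause creating the correlation.
There is no stated path from after-school program uptake to homework hours or from homework hours to after-school program uptake, so neither direct nor reverse causation applies.

C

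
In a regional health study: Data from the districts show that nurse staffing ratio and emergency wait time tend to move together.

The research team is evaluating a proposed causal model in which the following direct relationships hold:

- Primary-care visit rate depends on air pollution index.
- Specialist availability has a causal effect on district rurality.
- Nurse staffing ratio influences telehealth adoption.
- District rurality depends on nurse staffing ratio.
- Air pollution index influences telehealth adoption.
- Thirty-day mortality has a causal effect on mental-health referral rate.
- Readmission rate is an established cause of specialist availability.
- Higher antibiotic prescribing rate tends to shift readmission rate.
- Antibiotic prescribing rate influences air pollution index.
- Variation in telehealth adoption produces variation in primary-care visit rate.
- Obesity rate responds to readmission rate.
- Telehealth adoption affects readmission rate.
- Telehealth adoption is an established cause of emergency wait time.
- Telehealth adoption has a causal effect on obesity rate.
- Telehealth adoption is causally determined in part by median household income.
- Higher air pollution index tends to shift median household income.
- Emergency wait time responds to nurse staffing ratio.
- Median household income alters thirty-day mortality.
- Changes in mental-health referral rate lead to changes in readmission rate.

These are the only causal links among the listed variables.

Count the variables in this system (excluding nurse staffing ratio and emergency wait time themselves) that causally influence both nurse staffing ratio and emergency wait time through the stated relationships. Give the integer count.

0

No listed variable has a causal path to both nurse staffing ratio and emergency wait time, so there are no common causes.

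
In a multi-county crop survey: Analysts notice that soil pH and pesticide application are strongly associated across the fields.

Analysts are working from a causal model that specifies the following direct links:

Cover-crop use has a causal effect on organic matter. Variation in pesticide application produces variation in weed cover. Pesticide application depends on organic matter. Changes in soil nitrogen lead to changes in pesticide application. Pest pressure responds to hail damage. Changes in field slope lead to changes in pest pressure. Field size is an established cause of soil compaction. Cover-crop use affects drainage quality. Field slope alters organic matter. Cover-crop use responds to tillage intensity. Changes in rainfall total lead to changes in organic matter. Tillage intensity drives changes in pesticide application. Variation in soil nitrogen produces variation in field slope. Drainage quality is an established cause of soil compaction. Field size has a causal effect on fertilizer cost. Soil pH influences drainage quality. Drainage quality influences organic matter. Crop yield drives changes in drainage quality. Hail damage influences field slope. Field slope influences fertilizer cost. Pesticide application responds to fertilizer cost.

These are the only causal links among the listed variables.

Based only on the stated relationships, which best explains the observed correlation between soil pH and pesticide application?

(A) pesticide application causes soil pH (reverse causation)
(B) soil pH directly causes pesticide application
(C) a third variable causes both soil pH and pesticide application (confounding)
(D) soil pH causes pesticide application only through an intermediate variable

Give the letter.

D

Soil pH reaches pesticide application through soil pH → drainage quality → organic matter → pesticide application — an indirect causal chain with no direct soil pH → pesticide application link. No variable causes both soil pH and pesticide application, so confounding is ruled out; the effect is mediated.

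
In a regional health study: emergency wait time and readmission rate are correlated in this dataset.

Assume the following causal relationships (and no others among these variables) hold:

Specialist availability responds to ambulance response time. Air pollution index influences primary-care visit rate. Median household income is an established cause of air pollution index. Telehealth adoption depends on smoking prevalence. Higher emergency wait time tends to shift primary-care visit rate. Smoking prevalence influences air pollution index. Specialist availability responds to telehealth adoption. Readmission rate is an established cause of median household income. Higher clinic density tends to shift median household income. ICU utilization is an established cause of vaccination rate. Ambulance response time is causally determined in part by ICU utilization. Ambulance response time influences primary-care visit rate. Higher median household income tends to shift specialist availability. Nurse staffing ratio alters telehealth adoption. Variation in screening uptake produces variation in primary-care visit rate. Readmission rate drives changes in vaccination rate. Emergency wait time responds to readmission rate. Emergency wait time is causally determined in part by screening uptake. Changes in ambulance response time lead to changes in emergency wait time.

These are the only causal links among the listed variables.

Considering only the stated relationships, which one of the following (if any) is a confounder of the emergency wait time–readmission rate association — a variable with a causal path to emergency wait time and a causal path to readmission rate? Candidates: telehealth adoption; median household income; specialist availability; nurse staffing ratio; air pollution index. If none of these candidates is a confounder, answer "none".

none

None of the listed candidates has causal paths to both emergency wait time and readmission rate in the stated relationships, so none is a common cause.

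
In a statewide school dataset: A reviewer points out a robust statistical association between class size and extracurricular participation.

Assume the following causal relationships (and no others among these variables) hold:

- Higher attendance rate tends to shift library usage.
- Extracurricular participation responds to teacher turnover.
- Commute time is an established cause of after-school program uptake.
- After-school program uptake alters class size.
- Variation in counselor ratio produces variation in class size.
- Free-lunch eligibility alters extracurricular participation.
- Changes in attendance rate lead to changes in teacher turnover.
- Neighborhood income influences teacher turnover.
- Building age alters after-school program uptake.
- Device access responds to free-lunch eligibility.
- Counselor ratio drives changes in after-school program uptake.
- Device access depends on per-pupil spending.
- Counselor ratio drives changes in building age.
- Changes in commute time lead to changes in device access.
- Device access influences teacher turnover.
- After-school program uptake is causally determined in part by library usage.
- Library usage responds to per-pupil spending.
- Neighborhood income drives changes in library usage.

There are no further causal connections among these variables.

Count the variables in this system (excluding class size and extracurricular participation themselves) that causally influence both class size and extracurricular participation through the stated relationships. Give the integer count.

4

The common causes are: attendance rate (to class size via attendance rate → library usage → after-school program uptake → class size; to extracurricular participation via attendance rate → teacher turnover → extracurricular participation); commute time (to class size via commute time → after-school program uptake → class size; to extracurricular participation via commute time → device access → teacher turnover → extracurricular participation); neighborhood income (to class size via neighborhood income → library usage → after-school program uptake → class size; to extracurricular participation via neighborhood income → teacher turnover → extracurricular participation); per-pupil spending (to class size via per-pupil spending → library usage → after-school program uptake → class size; to extracurricular participation via per-pupil spending → device access → teacher turnover → extracurricular participation).
Every other variable lacks a causal path to at least one of class size and extracurricular participation.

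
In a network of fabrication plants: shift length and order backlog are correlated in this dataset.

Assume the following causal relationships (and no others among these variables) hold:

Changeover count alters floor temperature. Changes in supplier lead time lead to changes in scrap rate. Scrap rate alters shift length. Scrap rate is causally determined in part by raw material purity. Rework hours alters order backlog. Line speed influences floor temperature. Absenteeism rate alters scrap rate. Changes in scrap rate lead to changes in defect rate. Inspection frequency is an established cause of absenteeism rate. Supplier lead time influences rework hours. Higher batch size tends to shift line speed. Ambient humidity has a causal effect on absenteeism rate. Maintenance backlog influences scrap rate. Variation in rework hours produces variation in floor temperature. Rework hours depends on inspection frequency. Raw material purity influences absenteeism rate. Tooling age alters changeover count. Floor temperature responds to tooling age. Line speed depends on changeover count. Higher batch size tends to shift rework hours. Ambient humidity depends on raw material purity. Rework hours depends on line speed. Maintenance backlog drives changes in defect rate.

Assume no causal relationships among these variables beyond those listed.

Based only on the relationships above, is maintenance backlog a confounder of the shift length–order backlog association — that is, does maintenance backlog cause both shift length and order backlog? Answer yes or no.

no

Maintenance backlog has no stated causal path to order backlog. A confounder must cause both variables, so maintenance backlog does not qualify.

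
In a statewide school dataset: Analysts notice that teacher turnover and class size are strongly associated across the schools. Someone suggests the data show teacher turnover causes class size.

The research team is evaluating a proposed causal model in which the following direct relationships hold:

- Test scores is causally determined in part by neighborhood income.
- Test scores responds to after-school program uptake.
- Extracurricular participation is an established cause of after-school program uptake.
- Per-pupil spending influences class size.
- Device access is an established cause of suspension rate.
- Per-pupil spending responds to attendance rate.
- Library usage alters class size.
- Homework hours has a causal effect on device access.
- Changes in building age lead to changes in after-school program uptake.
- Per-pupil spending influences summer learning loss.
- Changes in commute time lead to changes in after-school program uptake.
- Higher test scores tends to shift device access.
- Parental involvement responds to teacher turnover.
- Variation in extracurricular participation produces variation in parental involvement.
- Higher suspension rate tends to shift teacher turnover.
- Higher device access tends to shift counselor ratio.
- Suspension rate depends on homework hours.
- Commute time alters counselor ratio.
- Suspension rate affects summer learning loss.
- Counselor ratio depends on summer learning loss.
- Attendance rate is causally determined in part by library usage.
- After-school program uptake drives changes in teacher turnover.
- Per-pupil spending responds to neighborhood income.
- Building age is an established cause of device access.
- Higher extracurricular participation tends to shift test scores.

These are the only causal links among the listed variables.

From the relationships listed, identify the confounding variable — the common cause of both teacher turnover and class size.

neighborhood income

Neighborhood income has a causal path to teacher turnover (neighborhood income → test scores → device access → suspension rate → teacher turnover) and a separate causal path to class size (neighborhood income → per-pupil spending → class size), so it is a common cause of both.
No stated relationship gives teacher turnover a causal route to class size, so the correlation is explained by the shared upstream cause rather than a direct effect.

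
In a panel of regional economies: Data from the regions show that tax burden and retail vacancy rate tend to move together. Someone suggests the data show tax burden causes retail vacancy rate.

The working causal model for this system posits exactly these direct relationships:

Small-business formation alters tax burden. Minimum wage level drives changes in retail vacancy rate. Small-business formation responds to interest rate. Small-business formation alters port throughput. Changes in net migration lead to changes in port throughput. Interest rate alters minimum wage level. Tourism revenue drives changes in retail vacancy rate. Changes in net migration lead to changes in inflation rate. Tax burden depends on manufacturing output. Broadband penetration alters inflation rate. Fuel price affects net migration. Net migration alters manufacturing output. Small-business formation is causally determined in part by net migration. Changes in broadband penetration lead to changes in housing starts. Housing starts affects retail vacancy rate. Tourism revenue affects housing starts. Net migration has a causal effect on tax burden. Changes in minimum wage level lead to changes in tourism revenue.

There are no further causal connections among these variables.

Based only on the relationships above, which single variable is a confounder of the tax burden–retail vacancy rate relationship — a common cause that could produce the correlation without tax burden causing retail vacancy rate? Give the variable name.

interest rate

Interest rate has a causal path to tax burden (interest rate → small-business formation → tax burden) and a separate causal path to retail vacancy rate (interest rate → minimum wage level → retail vacancy rate), so it is a common cause of both.
No stated relationship gives tax burden a causal route to retail vacancy rate, so the correlation is explained by the shared upstream cause rather than a direct effect.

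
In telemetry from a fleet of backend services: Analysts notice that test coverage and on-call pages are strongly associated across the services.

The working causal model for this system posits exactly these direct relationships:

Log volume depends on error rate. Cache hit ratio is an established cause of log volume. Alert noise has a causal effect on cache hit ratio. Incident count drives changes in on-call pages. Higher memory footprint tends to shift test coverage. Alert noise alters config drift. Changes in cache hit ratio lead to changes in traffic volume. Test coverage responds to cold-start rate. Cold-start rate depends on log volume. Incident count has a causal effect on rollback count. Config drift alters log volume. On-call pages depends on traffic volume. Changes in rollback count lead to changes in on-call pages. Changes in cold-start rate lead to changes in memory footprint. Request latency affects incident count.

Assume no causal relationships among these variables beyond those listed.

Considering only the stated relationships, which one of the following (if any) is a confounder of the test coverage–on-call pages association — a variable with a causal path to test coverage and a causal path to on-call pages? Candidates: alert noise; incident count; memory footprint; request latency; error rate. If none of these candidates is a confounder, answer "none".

Alert noise causes test coverage (alert noise → cache hit ratio → log volume → cold-start rate → test coverage) and also causes on-call pages (alert noise → cache hit ratio → traffic volume → on-call pages); it is a common cause of both.
Each of the other candidates lacks a causal path to at least one of test coverage and on-call pages, so they do not confound the relationship.

alert noise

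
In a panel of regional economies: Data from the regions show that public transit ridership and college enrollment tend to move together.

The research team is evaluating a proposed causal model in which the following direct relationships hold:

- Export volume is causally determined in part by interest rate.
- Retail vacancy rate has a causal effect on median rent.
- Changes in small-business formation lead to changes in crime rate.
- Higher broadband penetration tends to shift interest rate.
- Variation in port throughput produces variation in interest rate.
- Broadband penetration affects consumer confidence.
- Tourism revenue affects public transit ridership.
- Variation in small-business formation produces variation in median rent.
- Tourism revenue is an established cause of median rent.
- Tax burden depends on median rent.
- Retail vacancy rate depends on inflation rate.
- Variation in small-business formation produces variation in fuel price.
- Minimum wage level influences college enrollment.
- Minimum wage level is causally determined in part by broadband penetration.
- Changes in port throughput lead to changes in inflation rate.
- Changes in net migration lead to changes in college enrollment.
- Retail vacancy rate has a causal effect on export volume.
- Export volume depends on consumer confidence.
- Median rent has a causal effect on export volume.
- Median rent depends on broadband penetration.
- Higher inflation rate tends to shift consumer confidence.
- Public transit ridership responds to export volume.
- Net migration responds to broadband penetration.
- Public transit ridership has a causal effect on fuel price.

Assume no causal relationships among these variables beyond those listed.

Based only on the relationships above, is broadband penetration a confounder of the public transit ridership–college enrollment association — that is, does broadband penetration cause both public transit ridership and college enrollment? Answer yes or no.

Broadband penetration has a causal path to public transit ridership (broadband penetration → consumer confidence → export volume → public transit ridership) and to college enrollment (broadband penetration → net migration → college enrollment), so it is a common cause of both — a confounder.

yes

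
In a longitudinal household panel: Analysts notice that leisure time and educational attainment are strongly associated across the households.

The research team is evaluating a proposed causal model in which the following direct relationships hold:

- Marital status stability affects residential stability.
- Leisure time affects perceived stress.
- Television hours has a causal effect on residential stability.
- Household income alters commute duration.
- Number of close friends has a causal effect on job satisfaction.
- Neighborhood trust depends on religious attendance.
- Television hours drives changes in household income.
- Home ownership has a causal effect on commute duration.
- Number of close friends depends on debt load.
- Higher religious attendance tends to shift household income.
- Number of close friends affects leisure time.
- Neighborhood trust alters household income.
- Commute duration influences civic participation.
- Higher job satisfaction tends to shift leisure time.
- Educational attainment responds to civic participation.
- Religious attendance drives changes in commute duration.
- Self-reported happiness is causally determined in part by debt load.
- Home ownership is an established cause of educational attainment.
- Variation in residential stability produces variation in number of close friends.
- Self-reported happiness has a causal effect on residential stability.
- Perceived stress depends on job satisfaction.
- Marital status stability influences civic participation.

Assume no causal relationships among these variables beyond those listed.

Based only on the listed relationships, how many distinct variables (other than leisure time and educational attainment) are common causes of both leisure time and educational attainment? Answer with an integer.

2

The common causes are: marital status stability (to leisure time via marital status stability → residential stability → number of close friends → leisure time; to educational attainment via marital status stability → civic participation → educational attainment); television hours (to leisure time via television hours → residential stability → number of close friends → leisure time; to educational attainment via television hours → household income → commute duration → civic participation → educational attainment).
Every other variable lacks a causal path to at least one of leisure time and educational attainment.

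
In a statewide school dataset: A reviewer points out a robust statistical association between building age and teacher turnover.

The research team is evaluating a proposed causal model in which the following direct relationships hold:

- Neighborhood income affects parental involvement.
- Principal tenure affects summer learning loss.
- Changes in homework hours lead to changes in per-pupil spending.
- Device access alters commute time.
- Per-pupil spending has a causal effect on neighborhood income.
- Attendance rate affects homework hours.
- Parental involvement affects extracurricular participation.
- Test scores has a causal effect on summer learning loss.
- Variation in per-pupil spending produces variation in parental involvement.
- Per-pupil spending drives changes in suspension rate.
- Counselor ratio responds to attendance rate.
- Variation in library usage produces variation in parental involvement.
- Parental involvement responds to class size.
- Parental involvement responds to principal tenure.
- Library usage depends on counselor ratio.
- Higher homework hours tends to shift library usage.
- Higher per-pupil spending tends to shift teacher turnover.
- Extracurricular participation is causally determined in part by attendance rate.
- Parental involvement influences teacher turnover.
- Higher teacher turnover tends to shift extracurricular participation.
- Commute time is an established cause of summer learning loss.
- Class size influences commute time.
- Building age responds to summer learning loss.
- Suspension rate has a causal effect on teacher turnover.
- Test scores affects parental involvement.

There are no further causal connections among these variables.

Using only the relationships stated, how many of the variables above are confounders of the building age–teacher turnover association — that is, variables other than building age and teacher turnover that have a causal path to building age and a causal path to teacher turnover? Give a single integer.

3

The common causes are: class size (to building age via class size → commute time → summer learning loss → building age; to teacher turnover via class size → parental involvement → teacher turnover); principal tenure (to building age via principal tenure → summer learning loss → building age; to teacher turnover via principal tenure → parental involvement → teacher turnover); test scores (to building age via test scores → summer learning loss → building age; to teacher turnover via test scores → parental involvement → teacher turnover).
Every other variable lacks a causal path to at least one of building age and teacher turnover.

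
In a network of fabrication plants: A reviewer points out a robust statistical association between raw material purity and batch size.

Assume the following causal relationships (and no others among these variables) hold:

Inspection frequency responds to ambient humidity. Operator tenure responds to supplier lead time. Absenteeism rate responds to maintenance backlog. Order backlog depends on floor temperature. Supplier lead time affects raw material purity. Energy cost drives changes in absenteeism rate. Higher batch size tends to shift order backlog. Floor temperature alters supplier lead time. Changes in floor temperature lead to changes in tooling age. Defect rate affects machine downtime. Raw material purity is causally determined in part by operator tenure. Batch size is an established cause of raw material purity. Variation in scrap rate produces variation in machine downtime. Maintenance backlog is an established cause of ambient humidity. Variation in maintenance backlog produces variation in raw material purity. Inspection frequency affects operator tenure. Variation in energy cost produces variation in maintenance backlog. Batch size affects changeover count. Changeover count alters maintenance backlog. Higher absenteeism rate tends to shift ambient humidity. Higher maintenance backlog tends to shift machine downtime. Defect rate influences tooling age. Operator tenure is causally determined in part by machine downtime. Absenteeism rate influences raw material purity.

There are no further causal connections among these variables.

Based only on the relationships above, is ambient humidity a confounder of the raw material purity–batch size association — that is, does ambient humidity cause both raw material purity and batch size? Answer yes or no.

no

Ambient humidity has no stated causal path to batch size. A confounder must cause both variables, so ambient humidity does not qualify.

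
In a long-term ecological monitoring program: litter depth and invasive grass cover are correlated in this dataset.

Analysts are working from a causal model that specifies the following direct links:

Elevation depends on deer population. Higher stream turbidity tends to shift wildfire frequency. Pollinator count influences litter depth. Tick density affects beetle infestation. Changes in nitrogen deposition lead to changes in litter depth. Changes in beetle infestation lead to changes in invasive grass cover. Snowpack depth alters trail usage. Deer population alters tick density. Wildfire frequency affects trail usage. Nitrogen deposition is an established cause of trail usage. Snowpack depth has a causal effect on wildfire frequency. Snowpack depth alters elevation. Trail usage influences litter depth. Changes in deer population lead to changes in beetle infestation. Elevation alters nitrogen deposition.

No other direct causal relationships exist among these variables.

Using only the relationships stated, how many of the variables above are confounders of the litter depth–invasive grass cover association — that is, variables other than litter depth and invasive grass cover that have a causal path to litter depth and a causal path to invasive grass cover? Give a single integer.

1

The common causes are: deer population (to litter depth via deer population → elevation → nitrogen deposition → litter depth; to invasive grass cover via deer population → beetle infestation → invasive grass cover).
Every other variable lacks a causal path to at least one of litter depth and invasive grass cover.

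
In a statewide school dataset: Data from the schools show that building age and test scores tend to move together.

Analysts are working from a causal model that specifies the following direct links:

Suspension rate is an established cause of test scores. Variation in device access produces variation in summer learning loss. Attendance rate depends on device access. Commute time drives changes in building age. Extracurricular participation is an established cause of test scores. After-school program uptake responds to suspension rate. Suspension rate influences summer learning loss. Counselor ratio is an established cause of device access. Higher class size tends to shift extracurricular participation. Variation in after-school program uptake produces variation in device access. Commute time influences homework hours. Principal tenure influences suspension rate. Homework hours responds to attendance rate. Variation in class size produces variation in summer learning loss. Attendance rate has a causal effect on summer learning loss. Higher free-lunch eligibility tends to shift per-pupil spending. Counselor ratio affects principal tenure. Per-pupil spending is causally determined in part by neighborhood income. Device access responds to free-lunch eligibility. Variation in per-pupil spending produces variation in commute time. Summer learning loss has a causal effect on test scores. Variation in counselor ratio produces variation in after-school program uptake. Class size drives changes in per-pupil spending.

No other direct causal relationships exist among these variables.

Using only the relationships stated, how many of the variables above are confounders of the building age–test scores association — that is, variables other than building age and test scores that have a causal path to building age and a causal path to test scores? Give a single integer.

2

The common causes are: class size (to building age via class size → per-pupil spending → commute time → building age; to test scores via class size → summer learning loss → test scores); free-lunch eligibility (to building age via free-lunch eligibility → per-pupil spending → commute time → building age; to test scores via free-lunch eligibility → device access → summer learning loss → test scores).
Every other variable lacks a causal path to at least one of building age and test scores.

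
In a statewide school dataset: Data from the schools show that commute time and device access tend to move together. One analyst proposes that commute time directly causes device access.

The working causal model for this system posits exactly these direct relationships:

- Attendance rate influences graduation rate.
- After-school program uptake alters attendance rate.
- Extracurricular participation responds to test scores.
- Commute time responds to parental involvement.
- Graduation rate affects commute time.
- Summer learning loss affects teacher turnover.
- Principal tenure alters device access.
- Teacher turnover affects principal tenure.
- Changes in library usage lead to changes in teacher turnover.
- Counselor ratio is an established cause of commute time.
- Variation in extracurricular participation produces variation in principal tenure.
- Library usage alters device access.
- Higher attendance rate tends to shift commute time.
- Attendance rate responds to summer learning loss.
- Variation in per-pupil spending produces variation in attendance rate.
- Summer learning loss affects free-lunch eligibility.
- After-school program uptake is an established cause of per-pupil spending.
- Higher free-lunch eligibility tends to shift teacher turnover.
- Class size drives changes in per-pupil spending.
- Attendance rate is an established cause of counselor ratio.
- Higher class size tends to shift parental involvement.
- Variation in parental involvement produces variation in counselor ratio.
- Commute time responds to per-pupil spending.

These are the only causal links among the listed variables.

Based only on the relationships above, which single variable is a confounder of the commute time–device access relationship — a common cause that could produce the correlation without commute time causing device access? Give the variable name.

summer learning loss

Summer learning loss has a causal path to commute time (summer learning loss → attendance rate → commute time) and a separate causal path to device access (summer learning loss → teacher turnover → principal tenure → device access), so it is a common cause of both.
No stated relationship gives commute time a causal route to device access, so the correlation is explained by the shared upstream cause rather than a direct effect.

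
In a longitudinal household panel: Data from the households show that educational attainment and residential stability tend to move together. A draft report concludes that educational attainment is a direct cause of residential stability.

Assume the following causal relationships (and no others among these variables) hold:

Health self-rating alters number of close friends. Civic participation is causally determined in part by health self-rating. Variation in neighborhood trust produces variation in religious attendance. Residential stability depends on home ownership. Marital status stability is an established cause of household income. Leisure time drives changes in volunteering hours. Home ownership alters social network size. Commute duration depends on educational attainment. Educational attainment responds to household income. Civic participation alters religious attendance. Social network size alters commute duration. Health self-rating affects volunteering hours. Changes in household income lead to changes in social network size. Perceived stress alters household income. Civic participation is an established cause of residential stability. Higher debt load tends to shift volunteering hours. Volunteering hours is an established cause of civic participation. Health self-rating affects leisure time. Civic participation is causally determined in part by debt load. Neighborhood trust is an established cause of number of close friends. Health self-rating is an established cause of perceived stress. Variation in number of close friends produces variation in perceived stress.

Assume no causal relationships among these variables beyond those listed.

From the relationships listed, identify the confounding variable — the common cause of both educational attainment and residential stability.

health self-rating

Health self-rating has a causal path to educational attainment (health self-rating → perceived stress → household income → educational attainment) and a separate causal path to residential stability (health self-rating → civic participation → residential stability), so it is a common cause of both.
No stated relationship gives educational attainment a causal route to residential stability, so the correlation is explained by the shared upstream cause rather than a direct effect.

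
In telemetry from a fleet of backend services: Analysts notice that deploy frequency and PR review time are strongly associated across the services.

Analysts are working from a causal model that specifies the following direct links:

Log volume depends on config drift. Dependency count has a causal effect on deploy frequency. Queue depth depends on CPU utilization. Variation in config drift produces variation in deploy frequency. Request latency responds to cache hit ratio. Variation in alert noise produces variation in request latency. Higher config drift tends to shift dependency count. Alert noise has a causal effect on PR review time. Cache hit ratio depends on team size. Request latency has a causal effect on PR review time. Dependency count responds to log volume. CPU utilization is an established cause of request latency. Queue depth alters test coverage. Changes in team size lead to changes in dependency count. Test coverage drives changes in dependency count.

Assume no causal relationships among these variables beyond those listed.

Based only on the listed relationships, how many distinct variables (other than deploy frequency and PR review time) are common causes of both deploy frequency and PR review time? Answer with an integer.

2

The common causes are: CPU utilization (to deploy frequency via CPU utilization → queue depth → test coverage → dependency count → deploy frequency; to PR review time via CPU utilization → request latency → PR review time); team size (to deploy frequency via team size → dependency count → deploy frequency; to PR review time via team size → cache hit ratio → request latency → PR review time).
Every other variable lacks a causal path to at least one of deploy frequency and PR review time.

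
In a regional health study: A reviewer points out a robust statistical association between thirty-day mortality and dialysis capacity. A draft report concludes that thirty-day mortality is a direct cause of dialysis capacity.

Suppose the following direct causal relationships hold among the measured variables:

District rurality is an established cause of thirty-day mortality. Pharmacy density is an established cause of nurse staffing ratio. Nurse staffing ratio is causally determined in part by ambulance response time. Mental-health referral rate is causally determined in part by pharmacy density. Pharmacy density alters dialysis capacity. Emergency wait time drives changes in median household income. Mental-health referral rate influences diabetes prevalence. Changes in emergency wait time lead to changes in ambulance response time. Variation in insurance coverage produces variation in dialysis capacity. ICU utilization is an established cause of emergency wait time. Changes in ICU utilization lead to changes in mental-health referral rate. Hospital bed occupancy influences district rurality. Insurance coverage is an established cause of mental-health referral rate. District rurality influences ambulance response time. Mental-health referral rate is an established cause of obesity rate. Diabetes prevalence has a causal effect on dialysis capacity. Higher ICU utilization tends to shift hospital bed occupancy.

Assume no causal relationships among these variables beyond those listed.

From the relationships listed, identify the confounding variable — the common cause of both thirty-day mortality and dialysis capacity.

ICU utilization

ICU utilization has a causal path to thirty-day mortality (ICU utilization → hospital bed occupancy → district rurality → thirty-day mortality) and a separate causal path to dialysis capacity (ICU utilization → mental-health referral rate → diabetes prevalence → dialysis capacity), so it is a common cause of both.
No stated relationship gives thirty-day mortality a causal route to dialysis capacity, so the correlation is explained by the shared upstream cause rather than a direct effect.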